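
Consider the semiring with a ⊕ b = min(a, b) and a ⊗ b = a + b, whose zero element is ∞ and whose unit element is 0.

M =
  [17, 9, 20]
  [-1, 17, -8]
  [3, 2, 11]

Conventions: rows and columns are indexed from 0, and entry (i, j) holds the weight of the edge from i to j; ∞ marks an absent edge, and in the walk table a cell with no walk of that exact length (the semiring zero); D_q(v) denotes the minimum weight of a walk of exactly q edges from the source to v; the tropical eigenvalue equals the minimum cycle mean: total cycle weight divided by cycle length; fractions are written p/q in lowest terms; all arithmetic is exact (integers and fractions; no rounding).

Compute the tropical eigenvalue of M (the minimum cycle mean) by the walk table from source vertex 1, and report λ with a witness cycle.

q=0: [∞, 0, ∞]
q=1: [-1, 17, -8]
q=2: [-5, -6, 3]
q=3: [-7, 4, -14]
Optimal cycle mean attained by: cycle 1->2->1, total (-8) + 2, length 2.
Answer: λ = -3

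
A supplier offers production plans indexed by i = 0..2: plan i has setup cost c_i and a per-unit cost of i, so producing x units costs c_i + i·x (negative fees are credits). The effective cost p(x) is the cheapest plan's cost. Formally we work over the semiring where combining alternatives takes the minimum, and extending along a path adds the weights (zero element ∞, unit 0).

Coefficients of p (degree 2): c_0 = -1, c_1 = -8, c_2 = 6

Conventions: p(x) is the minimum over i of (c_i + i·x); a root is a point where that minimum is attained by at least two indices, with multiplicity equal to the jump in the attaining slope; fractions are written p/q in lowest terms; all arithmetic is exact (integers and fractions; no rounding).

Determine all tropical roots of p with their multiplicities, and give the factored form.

hull edge (i=0, c=-1) to (i=1, c=-8): slope -7, span 1
hull edge (i=1, c=-8) to (i=2, c=6): slope 14, span 1
Factored form: p(x) = 6 ⊗ (x ⊕ (-14)) ⊗ (x ⊕ 7)
Answer: roots = -14 (mult 1), 7 (mult 1)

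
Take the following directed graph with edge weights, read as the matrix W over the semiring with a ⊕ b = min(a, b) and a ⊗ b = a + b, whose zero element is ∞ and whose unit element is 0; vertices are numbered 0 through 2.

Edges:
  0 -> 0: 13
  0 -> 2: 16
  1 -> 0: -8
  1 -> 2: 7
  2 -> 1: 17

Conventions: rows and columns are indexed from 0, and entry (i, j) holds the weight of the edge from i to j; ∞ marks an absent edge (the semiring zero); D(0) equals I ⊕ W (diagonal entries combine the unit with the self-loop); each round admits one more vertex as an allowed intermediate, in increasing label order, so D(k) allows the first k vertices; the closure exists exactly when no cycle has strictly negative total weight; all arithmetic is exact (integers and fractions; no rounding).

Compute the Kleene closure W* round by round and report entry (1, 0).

D(0):
  [0, ∞, 16]
  [-8, 0, 7]
  [∞, 17, 0]
D(1):
  [0, ∞, 16]
  [-8, 0, 7]
  [∞, 17, 0]
D(2):
  [0, ∞, 16]
  [-8, 0, 7]
  [9, 17, 0]
D(3):
  [0, 33, 16]
  [-8, 0, 7]
  [9, 17, 0]
Answer: W*[1][0] = -8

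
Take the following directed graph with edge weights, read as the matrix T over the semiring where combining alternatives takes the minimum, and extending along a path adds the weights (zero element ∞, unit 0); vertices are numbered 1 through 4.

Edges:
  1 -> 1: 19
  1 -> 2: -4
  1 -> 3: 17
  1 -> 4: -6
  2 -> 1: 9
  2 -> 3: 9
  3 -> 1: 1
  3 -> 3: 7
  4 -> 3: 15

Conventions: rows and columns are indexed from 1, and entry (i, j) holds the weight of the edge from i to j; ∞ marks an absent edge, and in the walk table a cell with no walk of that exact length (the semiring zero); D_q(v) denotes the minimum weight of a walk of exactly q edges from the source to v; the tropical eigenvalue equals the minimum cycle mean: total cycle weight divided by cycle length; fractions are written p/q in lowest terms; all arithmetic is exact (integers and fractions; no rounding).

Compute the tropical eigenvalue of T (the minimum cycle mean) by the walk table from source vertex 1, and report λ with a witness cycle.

q=0: [0, ∞, ∞, ∞]
q=1: [19, -4, 17, -6]
q=2: [5, 15, 5, 13]
q=3: [6, 1, 12, -1]
q=4: [10, 2, 10, 0]
Optimal cycle mean attained by: cycle 1->2->3->1, total (-4) + 9 + 1, length 3.
Answer: λ = 2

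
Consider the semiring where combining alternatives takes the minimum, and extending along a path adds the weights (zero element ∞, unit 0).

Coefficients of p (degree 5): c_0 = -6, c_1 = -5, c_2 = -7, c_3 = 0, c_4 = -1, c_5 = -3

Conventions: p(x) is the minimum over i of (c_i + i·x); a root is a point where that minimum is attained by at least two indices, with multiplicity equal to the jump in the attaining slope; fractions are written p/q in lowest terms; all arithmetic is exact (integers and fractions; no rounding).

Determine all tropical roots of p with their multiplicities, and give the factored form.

hull edge (i=0, c=-6) to (i=2, c=-7): slope -1/2, span 2
hull edge (i=2, c=-7) to (i=5, c=-3): slope 4/3, span 3
Factored form: p(x) = -3 ⊗ (x ⊕ (-4/3)) ⊗ (x ⊕ (-4/3)) ⊗ (x ⊕ (-4/3)) ⊗ (x ⊕ 1/2) ⊗ (x ⊕ 1/2)
Answer: roots = -4/3 (mult 3), 1/2 (mult 2)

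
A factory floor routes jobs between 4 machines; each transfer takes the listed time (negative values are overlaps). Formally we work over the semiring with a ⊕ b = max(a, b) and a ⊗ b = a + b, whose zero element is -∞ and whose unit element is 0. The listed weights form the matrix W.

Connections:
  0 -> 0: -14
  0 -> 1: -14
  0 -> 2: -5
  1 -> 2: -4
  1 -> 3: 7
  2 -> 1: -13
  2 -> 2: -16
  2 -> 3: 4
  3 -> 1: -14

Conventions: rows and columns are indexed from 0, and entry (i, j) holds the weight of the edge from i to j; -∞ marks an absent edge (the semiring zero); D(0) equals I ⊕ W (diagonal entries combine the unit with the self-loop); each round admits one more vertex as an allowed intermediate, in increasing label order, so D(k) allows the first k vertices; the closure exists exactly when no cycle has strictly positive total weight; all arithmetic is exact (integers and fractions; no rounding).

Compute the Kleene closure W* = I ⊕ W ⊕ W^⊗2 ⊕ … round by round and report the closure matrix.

D(0):
  [0, -14, -5, -∞]
  [-∞, 0, -4, 7]
  [-∞, -13, 0, 4]
  [-∞, -14, -∞, 0]
D(1):
  [0, -14, -5, -∞]
  [-∞, 0, -4, 7]
  [-∞, -13, 0, 4]
  [-∞, -14, -∞, 0]
D(2):
  [0, -14, -5, -7]
  [-∞, 0, -4, 7]
  [-∞, -13, 0, 4]
  [-∞, -14, -18, 0]
D(3):
  [0, -14, -5, -1]
  [-∞, 0, -4, 7]
  [-∞, -13, 0, 4]
  [-∞, -14, -18, 0]
D(4):
  [0, -14, -5, -1]
  [-∞, 0, -4, 7]
  [-∞, -10, 0, 4]
  [-∞, -14, -18, 0]
Answer: W* = [[0, -14, -5, -1], [-∞, 0, -4, 7], [-∞, -10, 0, 4], [-∞, -14, -18, 0]]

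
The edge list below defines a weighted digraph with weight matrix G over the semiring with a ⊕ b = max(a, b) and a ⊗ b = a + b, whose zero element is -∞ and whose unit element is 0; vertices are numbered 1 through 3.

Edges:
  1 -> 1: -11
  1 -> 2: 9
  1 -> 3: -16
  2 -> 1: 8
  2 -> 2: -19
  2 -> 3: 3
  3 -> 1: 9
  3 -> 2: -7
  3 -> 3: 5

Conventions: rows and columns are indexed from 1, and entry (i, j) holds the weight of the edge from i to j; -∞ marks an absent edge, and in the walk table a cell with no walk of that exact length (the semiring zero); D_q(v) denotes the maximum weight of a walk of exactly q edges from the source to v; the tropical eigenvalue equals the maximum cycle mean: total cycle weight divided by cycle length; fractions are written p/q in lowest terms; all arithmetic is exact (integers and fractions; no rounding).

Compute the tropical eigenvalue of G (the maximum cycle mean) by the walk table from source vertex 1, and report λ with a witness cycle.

q=0: [0, -∞, -∞]
q=1: [-11, 9, -16]
q=2: [17, -2, 12]
q=3: [21, 26, 17]
Optimal cycle mean attained by: cycle 1->2->1, total 9 + 8, length 2.
Answer: λ = 17/2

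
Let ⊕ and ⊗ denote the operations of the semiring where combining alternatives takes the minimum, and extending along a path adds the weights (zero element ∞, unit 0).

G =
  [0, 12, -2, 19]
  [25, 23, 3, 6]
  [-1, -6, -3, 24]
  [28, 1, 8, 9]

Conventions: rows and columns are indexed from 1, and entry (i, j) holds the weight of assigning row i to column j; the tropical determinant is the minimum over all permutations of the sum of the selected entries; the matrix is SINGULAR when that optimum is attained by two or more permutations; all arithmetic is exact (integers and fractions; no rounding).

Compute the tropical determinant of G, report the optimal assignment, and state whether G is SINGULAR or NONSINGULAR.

σ = (1, 2, 3, 4): 0 + 23 + (-3) + 9 = 29
σ = (1, 2, 4, 3): 0 + 23 + 24 + 8 = 55
σ = (1, 3, 2, 4): 0 + 3 + (-6) + 9 = 6
σ = (1, 3, 4, 2): 0 + 3 + 24 + 1 = 28
σ = (1, 4, 2, 3): 0 + 6 + (-6) + 8 = 8
σ = (1, 4, 3, 2): 0 + 6 + (-3) + 1 = 4
σ = (2, 1, 3, 4): 12 + 25 + (-3) + 9 = 43
σ = (2, 1, 4, 3): 12 + 25 + 24 + 8 = 69
σ = (2, 3, 1, 4): 12 + 3 + (-1) + 9 = 23
σ = (2, 3, 4, 1): 12 + 3 + 24 + 28 = 67
σ = (2, 4, 1, 3): 12 + 6 + (-1) + 8 = 25
σ = (2, 4, 3, 1): 12 + 6 + (-3) + 28 = 43
σ = (3, 1, 2, 4): (-2) + 25 + (-6) + 9 = 26
σ = (3, 1, 4, 2): (-2) + 25 + 24 + 1 = 48
σ = (3, 2, 1, 4): (-2) + 23 + (-1) + 9 = 29
σ = (3, 2, 4, 1): (-2) + 23 + 24 + 28 = 73
σ = (3, 4, 1, 2): (-2) + 6 + (-1) + 1 = 4
σ = (3, 4, 2, 1): (-2) + 6 + (-6) + 28 = 26
σ = (4, 1, 2, 3): 19 + 25 + (-6) + 8 = 46
σ = (4, 1, 3, 2): 19 + 25 + (-3) + 1 = 42
σ = (4, 2, 1, 3): 19 + 23 + (-1) + 8 = 49
σ = (4, 2, 3, 1): 19 + 23 + (-3) + 28 = 67
σ = (4, 3, 1, 2): 19 + 3 + (-1) + 1 = 22
σ = (4, 3, 2, 1): 19 + 3 + (-6) + 28 = 44
Optimal value attained by: σ = (1, 4, 3, 2).
Answer: det⊕(G) = 4; verdict: SINGULAR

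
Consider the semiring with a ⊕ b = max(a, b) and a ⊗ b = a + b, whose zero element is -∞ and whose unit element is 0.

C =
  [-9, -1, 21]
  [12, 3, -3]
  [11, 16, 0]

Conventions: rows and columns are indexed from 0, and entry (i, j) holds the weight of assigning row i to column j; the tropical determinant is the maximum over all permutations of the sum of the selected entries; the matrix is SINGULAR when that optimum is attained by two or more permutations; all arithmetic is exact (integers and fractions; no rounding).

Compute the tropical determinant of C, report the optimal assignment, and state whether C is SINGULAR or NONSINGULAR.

σ = (0, 1, 2): (-9) + 3 + 0 = -6
σ = (0, 2, 1): (-9) + (-3) + 16 = 4
σ = (1, 0, 2): (-1) + 12 + 0 = 11
σ = (1, 2, 0): (-1) + (-3) + 11 = 7
σ = (2, 0, 1): 21 + 12 + 16 = 49
σ = (2, 1, 0): 21 + 3 + 11 = 35
Optimal value attained by: σ = (2, 0, 1).
Answer: det⊕(C) = 49; verdict: NONSINGULAR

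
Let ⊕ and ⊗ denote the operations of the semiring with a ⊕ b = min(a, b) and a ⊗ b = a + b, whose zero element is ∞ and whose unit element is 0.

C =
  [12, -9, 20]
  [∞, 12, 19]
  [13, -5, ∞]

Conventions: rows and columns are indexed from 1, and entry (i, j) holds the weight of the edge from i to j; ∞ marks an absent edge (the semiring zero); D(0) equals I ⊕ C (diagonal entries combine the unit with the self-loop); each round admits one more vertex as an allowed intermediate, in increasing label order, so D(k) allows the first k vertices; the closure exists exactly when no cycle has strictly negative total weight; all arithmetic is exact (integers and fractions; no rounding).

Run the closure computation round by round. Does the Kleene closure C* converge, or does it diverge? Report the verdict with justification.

D(0):
  [0, -9, 20]
  [∞, 0, 19]
  [13, -5, 0]
D(1):
  [0, -9, 20]
  [∞, 0, 19]
  [13, -5, 0]
D(2):
  [0, -9, 10]
  [∞, 0, 19]
  [13, -5, 0]
D(3):
  [0, -9, 10]
  [32, 0, 19]
  [13, -5, 0]
Key observation: every diagonal entry stays at the unit through all rounds, so no improving cycle exists.
Answer: CONVERGES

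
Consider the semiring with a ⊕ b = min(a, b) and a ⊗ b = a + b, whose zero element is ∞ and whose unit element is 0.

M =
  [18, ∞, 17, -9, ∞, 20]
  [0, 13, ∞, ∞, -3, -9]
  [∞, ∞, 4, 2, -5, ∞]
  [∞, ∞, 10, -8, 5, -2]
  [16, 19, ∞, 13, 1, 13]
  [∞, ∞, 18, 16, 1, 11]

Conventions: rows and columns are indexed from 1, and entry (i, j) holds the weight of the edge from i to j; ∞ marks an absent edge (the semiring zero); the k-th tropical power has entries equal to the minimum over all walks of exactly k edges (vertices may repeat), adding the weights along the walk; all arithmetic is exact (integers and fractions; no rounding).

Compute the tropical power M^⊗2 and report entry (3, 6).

M^⊗2:
  [36, ∞, 1, -17, -4, -11]
  [13, 16, 9, -9, -8, 2]
  [11, 14, 8, -6, -4, 0]
  [21, 24, 2, -16, -3, -10]
  [17, 20, 23, 5, 2, 10]
  [17, 20, 22, 8, 2, 14]
Key observation: the optimum is the walk 3->4->6, with weight 2 + (-2) = 0.
Optimal value attained by: walk 3->4->6.
Answer: (M^⊗2)[3][6] = 0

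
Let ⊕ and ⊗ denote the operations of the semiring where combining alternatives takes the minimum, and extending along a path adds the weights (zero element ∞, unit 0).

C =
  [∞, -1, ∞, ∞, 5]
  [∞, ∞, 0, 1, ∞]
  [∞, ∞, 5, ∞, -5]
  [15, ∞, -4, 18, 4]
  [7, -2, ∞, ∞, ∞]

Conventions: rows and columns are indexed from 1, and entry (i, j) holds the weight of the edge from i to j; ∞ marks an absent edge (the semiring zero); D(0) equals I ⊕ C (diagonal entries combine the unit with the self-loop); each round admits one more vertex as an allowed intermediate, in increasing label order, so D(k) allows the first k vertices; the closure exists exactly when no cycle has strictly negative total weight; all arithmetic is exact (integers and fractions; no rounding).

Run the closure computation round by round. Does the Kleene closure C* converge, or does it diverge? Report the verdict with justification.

D(0):
  [0, -1, ∞, ∞, 5]
  [∞, 0, 0, 1, ∞]
  [∞, ∞, 0, ∞, -5]
  [15, ∞, -4, 0, 4]
  [7, -2, ∞, ∞, 0]
D(1):
  [0, -1, ∞, ∞, 5]
  [∞, 0, 0, 1, ∞]
  [∞, ∞, 0, ∞, -5]
  [15, 14, -4, 0, 4]
  [7, -2, ∞, ∞, 0]
D(2):
  [0, -1, -1, 0, 5]
  [∞, 0, 0, 1, ∞]
  [∞, ∞, 0, ∞, -5]
  [15, 14, -4, 0, 4]
  [7, -2, -2, -1, 0]
Detection: at round 3, diagonal entry (5, 5) turns strictly negative.
Key observation: the cycle 5->2->3->5 has total weight (-2) + 0 + (-5), which is strictly negative.
Answer: DIVERGES — negative cycle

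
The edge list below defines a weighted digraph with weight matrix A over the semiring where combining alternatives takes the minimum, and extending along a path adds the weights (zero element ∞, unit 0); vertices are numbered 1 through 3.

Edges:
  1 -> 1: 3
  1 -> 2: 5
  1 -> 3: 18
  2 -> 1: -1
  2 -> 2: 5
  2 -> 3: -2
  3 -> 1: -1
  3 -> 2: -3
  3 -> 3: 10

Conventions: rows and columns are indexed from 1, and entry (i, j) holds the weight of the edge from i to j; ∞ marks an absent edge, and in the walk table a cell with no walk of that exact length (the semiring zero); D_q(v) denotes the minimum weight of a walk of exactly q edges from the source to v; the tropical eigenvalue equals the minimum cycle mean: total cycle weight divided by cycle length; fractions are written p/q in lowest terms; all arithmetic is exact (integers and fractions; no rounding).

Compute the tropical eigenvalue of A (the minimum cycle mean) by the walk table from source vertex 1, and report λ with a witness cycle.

q=0: [0, ∞, ∞]
q=1: [3, 5, 18]
q=2: [4, 8, 3]
q=3: [2, 0, 6]
Optimal cycle mean attained by: cycle 2->3->2, total (-2) + (-3), length 2.
Answer: λ = -5/2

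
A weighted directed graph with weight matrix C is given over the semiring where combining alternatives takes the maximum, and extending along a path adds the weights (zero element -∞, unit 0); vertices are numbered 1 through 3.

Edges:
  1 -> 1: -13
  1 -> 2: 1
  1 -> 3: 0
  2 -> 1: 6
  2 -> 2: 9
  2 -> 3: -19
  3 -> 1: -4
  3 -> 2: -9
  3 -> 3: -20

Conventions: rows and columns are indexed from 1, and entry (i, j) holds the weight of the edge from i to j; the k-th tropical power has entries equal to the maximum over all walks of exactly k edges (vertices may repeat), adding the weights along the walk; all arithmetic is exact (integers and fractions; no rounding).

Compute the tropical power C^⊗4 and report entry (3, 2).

C^⊗2:
  [7, 10, -13]
  [15, 18, 6]
  [-3, 0, -4]
C^⊗3:
  [16, 19, 7]
  [24, 27, 15]
  [6, 9, -3]
C^⊗4:
  [25, 28, 16]
  [33, 36, 24]
  [15, 18, 6]
Key observation: the optimum is the walk 3->2->2->2->2, with weight (-9) + 9 + 9 + 9 = 18.
Optimal value attained by: walk 3->2->2->2->2.
Answer: (C^⊗4)[3][2] = 18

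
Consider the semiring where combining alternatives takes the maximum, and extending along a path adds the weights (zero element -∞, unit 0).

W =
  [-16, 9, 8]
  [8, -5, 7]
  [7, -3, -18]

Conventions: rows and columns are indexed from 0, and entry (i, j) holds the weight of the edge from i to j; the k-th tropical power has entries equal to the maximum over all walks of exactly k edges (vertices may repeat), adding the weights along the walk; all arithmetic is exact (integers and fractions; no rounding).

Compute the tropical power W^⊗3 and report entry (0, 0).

W^⊗2:
  [17, 5, 16]
  [14, 17, 16]
  [5, 16, 15]
W^⊗3:
  [23, 26, 25]
  [25, 23, 24]
  [24, 14, 23]
Key observation: the optimum is the walk 0->1->2->0, with weight 9 + 7 + 7 = 23.
Optimal value attained by: walk 0->1->2->0.
Answer: (W^⊗3)[0][0] = 23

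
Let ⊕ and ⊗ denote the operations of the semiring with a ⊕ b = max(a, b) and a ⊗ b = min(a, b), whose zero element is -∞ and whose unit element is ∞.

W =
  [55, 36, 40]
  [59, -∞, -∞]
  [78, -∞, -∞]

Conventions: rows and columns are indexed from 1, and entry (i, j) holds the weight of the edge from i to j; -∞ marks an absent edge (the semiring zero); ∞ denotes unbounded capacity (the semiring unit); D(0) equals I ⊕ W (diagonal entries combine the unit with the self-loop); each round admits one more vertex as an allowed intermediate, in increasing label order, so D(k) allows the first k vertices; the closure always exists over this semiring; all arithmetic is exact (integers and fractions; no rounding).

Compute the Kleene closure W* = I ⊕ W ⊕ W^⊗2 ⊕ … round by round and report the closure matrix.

D(0):
  [∞, 36, 40]
  [59, ∞, -∞]
  [78, -∞, ∞]
D(1):
  [∞, 36, 40]
  [59, ∞, 40]
  [78, 36, ∞]
D(2):
  [∞, 36, 40]
  [59, ∞, 40]
  [78, 36, ∞]
D(3):
  [∞, 36, 40]
  [59, ∞, 40]
  [78, 36, ∞]
Answer: W* = [[∞, 36, 40], [59, ∞, 40], [78, 36, ∞]]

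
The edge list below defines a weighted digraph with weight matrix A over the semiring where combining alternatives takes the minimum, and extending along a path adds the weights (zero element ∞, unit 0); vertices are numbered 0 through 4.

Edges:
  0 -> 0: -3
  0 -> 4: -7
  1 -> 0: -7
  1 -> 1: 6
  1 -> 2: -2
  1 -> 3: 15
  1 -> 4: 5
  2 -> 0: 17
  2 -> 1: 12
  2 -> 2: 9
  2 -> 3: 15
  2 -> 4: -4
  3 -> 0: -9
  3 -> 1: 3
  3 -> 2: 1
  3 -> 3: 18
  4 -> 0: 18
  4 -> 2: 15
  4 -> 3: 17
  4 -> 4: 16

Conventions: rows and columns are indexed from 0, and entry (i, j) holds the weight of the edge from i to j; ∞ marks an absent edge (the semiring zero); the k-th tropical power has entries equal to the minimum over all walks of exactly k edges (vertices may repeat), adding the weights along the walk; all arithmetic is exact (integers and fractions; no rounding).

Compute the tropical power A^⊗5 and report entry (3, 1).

A^⊗2:
  [-6, ∞, 8, 10, -10]
  [-10, 10, 4, 13, -14]
  [5, 18, 10, 13, 5]
  [-12, 9, 1, 16, -16]
  [8, 20, 18, 30, 11]
A^⊗3:
  [-9, 13, 5, 7, -13]
  [-13, 16, 1, 3, -17]
  [2, 16, 14, 22, -2]
  [-15, 13, -1, 1, -19]
  [5, 26, 18, 28, 1]
A^⊗4:
  [-12, 10, 2, 4, -16]
  [-16, 6, -2, 0, -20]
  [-1, 22, 13, 15, -5]
  [-18, 4, -4, -2, -22]
  [2, 30, 16, 18, -2]
A^⊗5:
  [-15, 7, -1, 1, -19]
  [-19, 3, -5, -3, -23]
  [-4, 18, 10, 12, -8]
  [-21, 1, -7, -5, -25]
  [-1, 21, 13, 15, -5]
Key observation: the optimum is the walk 3->0->0->4->3->1, with weight (-9) + (-3) + (-7) + 17 + 3 = 1.
Optimal value attained by: walk 3->0->0->4->3->1.
Answer: (A^⊗5)[3][1] = 1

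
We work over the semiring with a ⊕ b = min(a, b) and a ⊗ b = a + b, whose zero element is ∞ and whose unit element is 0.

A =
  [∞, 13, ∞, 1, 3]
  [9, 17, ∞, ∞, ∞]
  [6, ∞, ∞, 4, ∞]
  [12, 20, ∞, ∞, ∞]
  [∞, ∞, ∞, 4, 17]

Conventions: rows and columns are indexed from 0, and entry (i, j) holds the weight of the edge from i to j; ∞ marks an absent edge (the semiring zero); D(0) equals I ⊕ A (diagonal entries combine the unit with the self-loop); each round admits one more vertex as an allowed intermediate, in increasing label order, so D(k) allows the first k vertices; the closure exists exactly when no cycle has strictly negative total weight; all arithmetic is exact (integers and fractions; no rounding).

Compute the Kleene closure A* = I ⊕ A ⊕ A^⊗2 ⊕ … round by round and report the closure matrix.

D(0):
  [0, 13, ∞, 1, 3]
  [9, 0, ∞, ∞, ∞]
  [6, ∞, 0, 4, ∞]
  [12, 20, ∞, 0, ∞]
  [∞, ∞, ∞, 4, 0]
D(1):
  [0, 13, ∞, 1, 3]
  [9, 0, ∞, 10, 12]
  [6, 19, 0, 4, 9]
  [12, 20, ∞, 0, 15]
  [∞, ∞, ∞, 4, 0]
D(2):
  [0, 13, ∞, 1, 3]
  [9, 0, ∞, 10, 12]
  [6, 19, 0, 4, 9]
  [12, 20, ∞, 0, 15]
  [∞, ∞, ∞, 4, 0]
D(3):
  [0, 13, ∞, 1, 3]
  [9, 0, ∞, 10, 12]
  [6, 19, 0, 4, 9]
  [12, 20, ∞, 0, 15]
  [∞, ∞, ∞, 4, 0]
D(4):
  [0, 13, ∞, 1, 3]
  [9, 0, ∞, 10, 12]
  [6, 19, 0, 4, 9]
  [12, 20, ∞, 0, 15]
  [16, 24, ∞, 4, 0]
D(5):
  [0, 13, ∞, 1, 3]
  [9, 0, ∞, 10, 12]
  [6, 19, 0, 4, 9]
  [12, 20, ∞, 0, 15]
  [16, 24, ∞, 4, 0]
Answer: A* = [[0, 13, ∞, 1, 3], [9, 0, ∞, 10, 12], [6, 19, 0, 4, 9], [12, 20, ∞, 0, 15], [16, 24, ∞, 4, 0]]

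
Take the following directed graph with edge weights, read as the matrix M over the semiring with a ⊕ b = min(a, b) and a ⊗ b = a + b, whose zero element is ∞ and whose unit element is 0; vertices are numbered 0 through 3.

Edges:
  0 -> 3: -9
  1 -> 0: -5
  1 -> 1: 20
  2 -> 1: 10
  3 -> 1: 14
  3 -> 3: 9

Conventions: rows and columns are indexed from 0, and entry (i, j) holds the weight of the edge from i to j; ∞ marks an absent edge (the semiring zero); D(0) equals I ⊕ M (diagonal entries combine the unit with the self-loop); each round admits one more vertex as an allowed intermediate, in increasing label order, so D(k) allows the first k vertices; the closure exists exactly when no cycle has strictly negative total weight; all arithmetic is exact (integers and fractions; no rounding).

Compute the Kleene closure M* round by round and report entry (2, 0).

D(0):
  [0, ∞, ∞, -9]
  [-5, 0, ∞, ∞]
  [∞, 10, 0, ∞]
  [∞, 14, ∞, 0]
D(1):
  [0, ∞, ∞, -9]
  [-5, 0, ∞, -14]
  [∞, 10, 0, ∞]
  [∞, 14, ∞, 0]
D(2):
  [0, ∞, ∞, -9]
  [-5, 0, ∞, -14]
  [5, 10, 0, -4]
  [9, 14, ∞, 0]
D(3):
  [0, ∞, ∞, -9]
  [-5, 0, ∞, -14]
  [5, 10, 0, -4]
  [9, 14, ∞, 0]
D(4):
  [0, 5, ∞, -9]
  [-5, 0, ∞, -14]
  [5, 10, 0, -4]
  [9, 14, ∞, 0]
Answer: M*[2][0] = 5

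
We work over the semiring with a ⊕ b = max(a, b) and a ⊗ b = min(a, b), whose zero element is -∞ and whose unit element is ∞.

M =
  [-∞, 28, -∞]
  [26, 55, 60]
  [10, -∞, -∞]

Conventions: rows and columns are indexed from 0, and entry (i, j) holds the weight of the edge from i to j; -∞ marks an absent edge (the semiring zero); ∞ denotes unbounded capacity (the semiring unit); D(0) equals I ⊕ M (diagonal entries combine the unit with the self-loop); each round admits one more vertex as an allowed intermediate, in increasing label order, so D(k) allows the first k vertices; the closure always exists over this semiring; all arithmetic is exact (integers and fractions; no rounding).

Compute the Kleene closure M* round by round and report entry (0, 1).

D(0):
  [∞, 28, -∞]
  [26, ∞, 60]
  [10, -∞, ∞]
D(1):
  [∞, 28, -∞]
  [26, ∞, 60]
  [10, 10, ∞]
D(2):
  [∞, 28, 28]
  [26, ∞, 60]
  [10, 10, ∞]
D(3):
  [∞, 28, 28]
  [26, ∞, 60]
  [10, 10, ∞]
Answer: M*[0][1] = 28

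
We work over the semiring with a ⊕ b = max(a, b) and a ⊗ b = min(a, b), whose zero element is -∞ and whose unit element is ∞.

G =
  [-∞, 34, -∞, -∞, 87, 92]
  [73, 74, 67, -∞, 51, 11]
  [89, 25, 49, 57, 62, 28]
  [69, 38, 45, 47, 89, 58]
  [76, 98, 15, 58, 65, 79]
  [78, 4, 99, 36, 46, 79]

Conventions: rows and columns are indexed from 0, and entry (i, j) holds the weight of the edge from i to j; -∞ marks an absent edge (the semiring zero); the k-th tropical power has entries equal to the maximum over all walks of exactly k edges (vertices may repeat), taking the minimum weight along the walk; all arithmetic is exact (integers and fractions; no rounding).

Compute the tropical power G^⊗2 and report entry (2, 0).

G^⊗2:
  [78, 87, 92, 58, 65, 79]
  [73, 74, 67, 57, 73, 73]
  [62, 62, 49, 58, 87, 89]
  [76, 89, 58, 58, 69, 79]
  [78, 74, 79, 58, 76, 79]
  [89, 46, 79, 57, 78, 79]
Key observation: the optimum is the walk 2->4->0, with weight 62 min 76 = 62.
Optimal value attained by: walk 2->4->0.
Answer: (G^⊗2)[2][0] = 62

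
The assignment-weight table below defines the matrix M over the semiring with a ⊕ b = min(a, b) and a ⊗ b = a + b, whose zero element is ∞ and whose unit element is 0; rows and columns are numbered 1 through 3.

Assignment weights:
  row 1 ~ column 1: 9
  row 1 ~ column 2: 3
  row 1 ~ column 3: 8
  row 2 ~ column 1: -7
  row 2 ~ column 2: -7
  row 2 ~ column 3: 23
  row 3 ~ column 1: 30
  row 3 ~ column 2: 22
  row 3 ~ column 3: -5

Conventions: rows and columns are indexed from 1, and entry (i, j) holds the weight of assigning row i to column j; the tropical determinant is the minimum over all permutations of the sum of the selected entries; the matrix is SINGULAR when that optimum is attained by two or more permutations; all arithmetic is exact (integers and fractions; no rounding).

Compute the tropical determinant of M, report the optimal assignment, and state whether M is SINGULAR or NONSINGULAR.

σ = (1, 2, 3): 9 + (-7) + (-5) = -3
σ = (1, 3, 2): 9 + 23 + 22 = 54
σ = (2, 1, 3): 3 + (-7) + (-5) = -9
σ = (2, 3, 1): 3 + 23 + 30 = 56
σ = (3, 1, 2): 8 + (-7) + 22 = 23
σ = (3, 2, 1): 8 + (-7) + 30 = 31
Optimal value attained by: σ = (2, 1, 3).
Answer: det⊕(M) = -9; verdict: NONSINGULAR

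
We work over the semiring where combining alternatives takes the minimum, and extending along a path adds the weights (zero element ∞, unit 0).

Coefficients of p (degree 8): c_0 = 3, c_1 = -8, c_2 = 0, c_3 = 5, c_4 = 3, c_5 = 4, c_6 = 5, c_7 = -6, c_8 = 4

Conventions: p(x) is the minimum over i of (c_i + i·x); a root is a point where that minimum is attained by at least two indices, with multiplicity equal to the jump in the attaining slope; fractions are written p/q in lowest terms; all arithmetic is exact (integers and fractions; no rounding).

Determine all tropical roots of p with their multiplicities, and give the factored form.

hull edge (i=0, c=3) to (i=1, c=-8): slope -11, span 1
hull edge (i=1, c=-8) to (i=7, c=-6): slope 1/3, span 6
hull edge (i=7, c=-6) to (i=8, c=4): slope 10, span 1
Factored form: p(x) = 4 ⊗ (x ⊕ (-10)) ⊗ (x ⊕ (-1/3)) ⊗ (x ⊕ (-1/3)) ⊗ (x ⊕ (-1/3)) ⊗ (x ⊕ (-1/3)) ⊗ (x ⊕ (-1/3)) ⊗ (x ⊕ (-1/3)) ⊗ (x ⊕ 11)
Answer: roots = -10 (mult 1), -1/3 (mult 6), 11 (mult 1)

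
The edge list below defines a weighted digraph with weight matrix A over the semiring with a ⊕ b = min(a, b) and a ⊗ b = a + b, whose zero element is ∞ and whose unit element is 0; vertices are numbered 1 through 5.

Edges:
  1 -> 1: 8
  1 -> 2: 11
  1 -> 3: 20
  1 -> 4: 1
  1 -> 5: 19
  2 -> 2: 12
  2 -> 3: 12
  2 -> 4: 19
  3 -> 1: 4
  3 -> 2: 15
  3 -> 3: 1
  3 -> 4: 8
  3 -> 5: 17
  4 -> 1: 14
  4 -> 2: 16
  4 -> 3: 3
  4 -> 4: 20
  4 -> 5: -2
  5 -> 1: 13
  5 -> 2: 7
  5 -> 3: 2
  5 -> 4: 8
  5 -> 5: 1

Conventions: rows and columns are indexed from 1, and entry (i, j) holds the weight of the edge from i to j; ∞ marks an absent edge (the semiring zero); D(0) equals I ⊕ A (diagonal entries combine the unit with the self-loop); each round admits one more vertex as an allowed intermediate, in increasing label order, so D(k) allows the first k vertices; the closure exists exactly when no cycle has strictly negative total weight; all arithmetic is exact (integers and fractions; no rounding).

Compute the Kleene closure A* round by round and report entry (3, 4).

D(0):
  [0, 11, 20, 1, 19]
  [∞, 0, 12, 19, ∞]
  [4, 15, 0, 8, 17]
  [14, 16, 3, 0, -2]
  [13, 7, 2, 8, 0]
D(1):
  [0, 11, 20, 1, 19]
  [∞, 0, 12, 19, ∞]
  [4, 15, 0, 5, 17]
  [14, 16, 3, 0, -2]
  [13, 7, 2, 8, 0]
D(2):
  [0, 11, 20, 1, 19]
  [∞, 0, 12, 19, ∞]
  [4, 15, 0, 5, 17]
  [14, 16, 3, 0, -2]
  [13, 7, 2, 8, 0]
D(3):
  [0, 11, 20, 1, 19]
  [16, 0, 12, 17, 29]
  [4, 15, 0, 5, 17]
  [7, 16, 3, 0, -2]
  [6, 7, 2, 7, 0]
D(4):
  [0, 11, 4, 1, -1]
  [16, 0, 12, 17, 15]
  [4, 15, 0, 5, 3]
  [7, 16, 3, 0, -2]
  [6, 7, 2, 7, 0]
D(5):
  [0, 6, 1, 1, -1]
  [16, 0, 12, 17, 15]
  [4, 10, 0, 5, 3]
  [4, 5, 0, 0, -2]
  [6, 7, 2, 7, 0]
Answer: A*[3][4] = 5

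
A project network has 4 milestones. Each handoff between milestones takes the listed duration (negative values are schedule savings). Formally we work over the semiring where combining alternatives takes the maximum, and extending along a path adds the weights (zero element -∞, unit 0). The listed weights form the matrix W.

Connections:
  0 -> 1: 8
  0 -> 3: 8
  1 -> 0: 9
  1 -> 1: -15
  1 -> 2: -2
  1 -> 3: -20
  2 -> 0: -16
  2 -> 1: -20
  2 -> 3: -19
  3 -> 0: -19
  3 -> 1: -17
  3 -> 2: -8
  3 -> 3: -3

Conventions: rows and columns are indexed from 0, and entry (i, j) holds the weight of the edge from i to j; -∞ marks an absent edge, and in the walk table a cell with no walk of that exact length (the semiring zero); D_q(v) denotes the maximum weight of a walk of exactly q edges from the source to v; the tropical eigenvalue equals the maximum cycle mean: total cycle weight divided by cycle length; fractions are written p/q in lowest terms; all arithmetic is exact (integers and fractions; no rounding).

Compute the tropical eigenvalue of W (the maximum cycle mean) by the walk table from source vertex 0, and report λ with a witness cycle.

q=0: [0, -∞, -∞, -∞]
q=1: [-∞, 8, -∞, 8]
q=2: [17, -7, 6, 5]
q=3: [2, 25, -3, 25]
q=4: [34, 10, 23, 22]
Optimal cycle mean attained by: cycle 0->1->0, total 8 + 9, length 2.
Answer: λ = 17/2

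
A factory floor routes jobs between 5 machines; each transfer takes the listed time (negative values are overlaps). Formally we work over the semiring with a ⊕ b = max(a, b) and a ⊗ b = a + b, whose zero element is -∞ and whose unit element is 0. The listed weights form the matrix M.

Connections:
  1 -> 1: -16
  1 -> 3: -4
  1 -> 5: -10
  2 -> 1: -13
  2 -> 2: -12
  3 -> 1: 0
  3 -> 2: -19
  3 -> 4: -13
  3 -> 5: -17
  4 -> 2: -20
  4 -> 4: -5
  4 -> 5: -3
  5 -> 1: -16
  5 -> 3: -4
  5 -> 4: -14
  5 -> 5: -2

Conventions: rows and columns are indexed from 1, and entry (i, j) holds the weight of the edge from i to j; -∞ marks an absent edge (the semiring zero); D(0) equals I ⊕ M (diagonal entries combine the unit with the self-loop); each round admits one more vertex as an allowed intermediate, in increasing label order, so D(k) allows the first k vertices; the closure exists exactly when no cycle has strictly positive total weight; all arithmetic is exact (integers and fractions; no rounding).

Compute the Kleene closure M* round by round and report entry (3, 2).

D(0):
  [0, -∞, -4, -∞, -10]
  [-13, 0, -∞, -∞, -∞]
  [0, -19, 0, -13, -17]
  [-∞, -20, -∞, 0, -3]
  [-16, -∞, -4, -14, 0]
D(1):
  [0, -∞, -4, -∞, -10]
  [-13, 0, -17, -∞, -23]
  [0, -19, 0, -13, -10]
  [-∞, -20, -∞, 0, -3]
  [-16, -∞, -4, -14, 0]
D(2):
  [0, -∞, -4, -∞, -10]
  [-13, 0, -17, -∞, -23]
  [0, -19, 0, -13, -10]
  [-33, -20, -37, 0, -3]
  [-16, -∞, -4, -14, 0]
D(3):
  [0, -23, -4, -17, -10]
  [-13, 0, -17, -30, -23]
  [0, -19, 0, -13, -10]
  [-33, -20, -37, 0, -3]
  [-4, -23, -4, -14, 0]
D(4):
  [0, -23, -4, -17, -10]
  [-13, 0, -17, -30, -23]
  [0, -19, 0, -13, -10]
  [-33, -20, -37, 0, -3]
  [-4, -23, -4, -14, 0]
D(5):
  [0, -23, -4, -17, -10]
  [-13, 0, -17, -30, -23]
  [0, -19, 0, -13, -10]
  [-7, -20, -7, 0, -3]
  [-4, -23, -4, -14, 0]
Answer: M*[3][2] = -19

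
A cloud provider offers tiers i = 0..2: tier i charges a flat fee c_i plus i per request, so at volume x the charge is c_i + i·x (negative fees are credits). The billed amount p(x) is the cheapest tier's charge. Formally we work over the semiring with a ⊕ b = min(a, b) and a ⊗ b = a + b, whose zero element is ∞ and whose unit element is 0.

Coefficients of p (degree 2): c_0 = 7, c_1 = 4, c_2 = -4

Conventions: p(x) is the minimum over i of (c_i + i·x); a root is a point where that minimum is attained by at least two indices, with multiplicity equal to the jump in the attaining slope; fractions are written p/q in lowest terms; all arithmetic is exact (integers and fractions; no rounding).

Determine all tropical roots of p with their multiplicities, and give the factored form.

hull edge (i=0, c=7) to (i=2, c=-4): slope -11/2, span 2
Factored form: p(x) = -4 ⊗ (x ⊕ 11/2) ⊗ (x ⊕ 11/2)
Answer: roots = 11/2 (mult 2)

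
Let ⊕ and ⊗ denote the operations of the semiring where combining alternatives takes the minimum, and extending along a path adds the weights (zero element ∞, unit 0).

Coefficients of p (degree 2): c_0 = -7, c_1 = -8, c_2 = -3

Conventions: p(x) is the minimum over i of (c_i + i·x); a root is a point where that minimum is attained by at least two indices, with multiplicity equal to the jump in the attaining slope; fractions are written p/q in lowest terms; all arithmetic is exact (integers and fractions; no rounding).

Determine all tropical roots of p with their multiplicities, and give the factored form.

hull edge (i=0, c=-7) to (i=1, c=-8): slope -1, span 1
hull edge (i=1, c=-8) to (i=2, c=-3): slope 5, span 1
Factored form: p(x) = -3 ⊗ (x ⊕ (-5)) ⊗ (x ⊕ 1)
Answer: roots = -5 (mult 1), 1 (mult 1)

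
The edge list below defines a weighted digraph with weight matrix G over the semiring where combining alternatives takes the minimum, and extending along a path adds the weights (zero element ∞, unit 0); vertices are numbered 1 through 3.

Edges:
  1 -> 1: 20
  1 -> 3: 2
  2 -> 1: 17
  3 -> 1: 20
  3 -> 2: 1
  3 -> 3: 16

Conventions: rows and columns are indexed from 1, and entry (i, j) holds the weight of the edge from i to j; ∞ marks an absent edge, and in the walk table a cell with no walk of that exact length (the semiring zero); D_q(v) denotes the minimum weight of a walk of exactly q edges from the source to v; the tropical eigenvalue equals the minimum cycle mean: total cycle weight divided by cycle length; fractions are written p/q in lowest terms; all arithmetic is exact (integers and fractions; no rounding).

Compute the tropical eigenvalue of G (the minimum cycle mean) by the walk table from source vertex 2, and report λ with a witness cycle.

q=0: [∞, 0, ∞]
q=1: [17, ∞, ∞]
q=2: [37, ∞, 19]
q=3: [39, 20, 35]
Optimal cycle mean attained by: cycle 1->3->2->1, total 2 + 1 + 17, length 3.
Answer: λ = 20/3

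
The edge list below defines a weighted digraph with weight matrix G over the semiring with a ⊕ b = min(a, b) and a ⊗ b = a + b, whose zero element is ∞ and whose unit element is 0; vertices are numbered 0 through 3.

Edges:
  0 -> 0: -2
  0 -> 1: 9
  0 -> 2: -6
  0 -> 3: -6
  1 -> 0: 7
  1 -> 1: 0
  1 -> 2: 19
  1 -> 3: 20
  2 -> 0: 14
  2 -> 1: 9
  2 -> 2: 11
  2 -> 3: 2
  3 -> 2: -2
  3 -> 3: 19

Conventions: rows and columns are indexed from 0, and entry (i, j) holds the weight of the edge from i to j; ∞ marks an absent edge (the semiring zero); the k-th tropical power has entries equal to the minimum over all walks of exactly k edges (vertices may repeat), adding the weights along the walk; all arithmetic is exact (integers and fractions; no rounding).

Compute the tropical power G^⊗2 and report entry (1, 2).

G^⊗2:
  [-4, 3, -8, -8]
  [5, 0, 1, 1]
  [12, 9, 0, 8]
  [12, 7, 9, 0]
Key observation: the optimum is the walk 1->0->2, with weight 7 + (-6) = 1.
Optimal value attained by: walk 1->0->2.
Answer: (G^⊗2)[1][2] = 1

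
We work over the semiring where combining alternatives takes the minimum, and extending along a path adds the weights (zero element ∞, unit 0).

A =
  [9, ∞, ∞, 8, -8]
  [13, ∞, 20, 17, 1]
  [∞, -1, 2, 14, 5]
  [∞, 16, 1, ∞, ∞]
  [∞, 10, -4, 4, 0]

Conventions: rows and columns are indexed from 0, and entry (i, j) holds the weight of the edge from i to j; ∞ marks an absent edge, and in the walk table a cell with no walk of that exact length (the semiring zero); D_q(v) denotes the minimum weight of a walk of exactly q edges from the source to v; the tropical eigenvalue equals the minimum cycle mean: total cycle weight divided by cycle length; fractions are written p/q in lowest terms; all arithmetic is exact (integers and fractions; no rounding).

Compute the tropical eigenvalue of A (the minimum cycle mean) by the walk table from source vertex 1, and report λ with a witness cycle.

q=0: [∞, 0, ∞, ∞, ∞]
q=1: [13, ∞, 20, 17, 1]
q=2: [22, 11, -3, 5, 1]
q=3: [24, -4, -3, 5, 1]
q=4: [9, -4, -3, 5, -3]
q=5: [9, -4, -7, 1, -3]
Optimal cycle mean attained by: cycle 1->4->2->1, total 1 + (-4) + (-1), length 3.
Answer: λ = -4/3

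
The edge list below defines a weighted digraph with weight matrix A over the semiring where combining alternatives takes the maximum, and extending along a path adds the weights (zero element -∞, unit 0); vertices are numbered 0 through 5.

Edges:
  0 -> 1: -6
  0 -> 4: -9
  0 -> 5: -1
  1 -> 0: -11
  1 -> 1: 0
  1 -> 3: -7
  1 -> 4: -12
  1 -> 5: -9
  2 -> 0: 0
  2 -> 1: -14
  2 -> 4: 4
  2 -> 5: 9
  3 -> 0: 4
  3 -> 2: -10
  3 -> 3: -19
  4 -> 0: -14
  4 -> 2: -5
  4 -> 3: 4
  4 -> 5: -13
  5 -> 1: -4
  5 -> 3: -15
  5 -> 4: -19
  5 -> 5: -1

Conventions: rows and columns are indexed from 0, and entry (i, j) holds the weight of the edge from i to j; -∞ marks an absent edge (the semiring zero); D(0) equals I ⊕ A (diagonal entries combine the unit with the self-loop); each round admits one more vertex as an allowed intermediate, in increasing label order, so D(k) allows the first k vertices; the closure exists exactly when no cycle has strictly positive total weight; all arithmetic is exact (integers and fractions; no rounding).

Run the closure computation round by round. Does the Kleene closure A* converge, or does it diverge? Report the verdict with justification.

D(0):
  [0, -6, -∞, -∞, -9, -1]
  [-11, 0, -∞, -7, -12, -9]
  [0, -14, 0, -∞, 4, 9]
  [4, -∞, -10, 0, -∞, -∞]
  [-14, -∞, -5, 4, 0, -13]
  [-∞, -4, -∞, -15, -19, 0]
D(1):
  [0, -6, -∞, -∞, -9, -1]
  [-11, 0, -∞, -7, -12, -9]
  [0, -6, 0, -∞, 4, 9]
  [4, -2, -10, 0, -5, 3]
  [-14, -20, -5, 4, 0, -13]
  [-∞, -4, -∞, -15, -19, 0]
D(2):
  [0, -6, -∞, -13, -9, -1]
  [-11, 0, -∞, -7, -12, -9]
  [0, -6, 0, -13, 4, 9]
  [4, -2, -10, 0, -5, 3]
  [-14, -20, -5, 4, 0, -13]
  [-15, -4, -∞, -11, -16, 0]
D(3):
  [0, -6, -∞, -13, -9, -1]
  [-11, 0, -∞, -7, -12, -9]
  [0, -6, 0, -13, 4, 9]
  [4, -2, -10, 0, -5, 3]
  [-5, -11, -5, 4, 0, 4]
  [-15, -4, -∞, -11, -16, 0]
D(4):
  [0, -6, -23, -13, -9, -1]
  [-3, 0, -17, -7, -12, -4]
  [0, -6, 0, -13, 4, 9]
  [4, -2, -10, 0, -5, 3]
  [8, 2, -5, 4, 0, 7]
  [-7, -4, -21, -11, -16, 0]
D(5):
  [0, -6, -14, -5, -9, -1]
  [-3, 0, -17, -7, -12, -4]
  [12, 6, 0, 8, 4, 11]
  [4, -2, -10, 0, -5, 3]
  [8, 2, -5, 4, 0, 7]
  [-7, -4, -21, -11, -16, 0]
D(6):
  [0, -5, -14, -5, -9, -1]
  [-3, 0, -17, -7, -12, -4]
  [12, 7, 0, 8, 4, 11]
  [4, -1, -10, 0, -5, 3]
  [8, 3, -5, 4, 0, 7]
  [-7, -4, -21, -11, -16, 0]
Key observation: every diagonal entry stays at the unit through all rounds, so no improving cycle exists.
Answer: CONVERGES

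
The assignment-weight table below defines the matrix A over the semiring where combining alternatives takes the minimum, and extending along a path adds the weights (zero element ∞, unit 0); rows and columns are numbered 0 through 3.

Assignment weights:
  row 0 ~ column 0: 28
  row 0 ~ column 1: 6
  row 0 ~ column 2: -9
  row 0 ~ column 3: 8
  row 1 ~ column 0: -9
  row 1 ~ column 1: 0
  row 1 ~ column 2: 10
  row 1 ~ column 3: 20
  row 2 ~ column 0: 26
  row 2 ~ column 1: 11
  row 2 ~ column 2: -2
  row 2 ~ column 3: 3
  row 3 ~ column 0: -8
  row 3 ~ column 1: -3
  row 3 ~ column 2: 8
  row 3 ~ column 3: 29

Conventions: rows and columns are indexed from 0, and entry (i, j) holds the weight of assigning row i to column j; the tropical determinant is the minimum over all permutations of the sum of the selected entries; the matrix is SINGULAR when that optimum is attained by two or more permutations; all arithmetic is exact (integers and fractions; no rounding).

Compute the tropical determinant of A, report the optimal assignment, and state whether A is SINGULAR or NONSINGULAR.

σ = (0, 1, 2, 3): 28 + 0 + (-2) + 29 = 55
σ = (0, 1, 3, 2): 28 + 0 + 3 + 8 = 39
σ = (0, 2, 1, 3): 28 + 10 + 11 + 29 = 78
σ = (0, 2, 3, 1): 28 + 10 + 3 + (-3) = 38
σ = (0, 3, 1, 2): 28 + 20 + 11 + 8 = 67
σ = (0, 3, 2, 1): 28 + 20 + (-2) + (-3) = 43
σ = (1, 0, 2, 3): 6 + (-9) + (-2) + 29 = 24
σ = (1, 0, 3, 2): 6 + (-9) + 3 + 8 = 8
σ = (1, 2, 0, 3): 6 + 10 + 26 + 29 = 71
σ = (1, 2, 3, 0): 6 + 10 + 3 + (-8) = 11
σ = (1, 3, 0, 2): 6 + 20 + 26 + 8 = 60
σ = (1, 3, 2, 0): 6 + 20 + (-2) + (-8) = 16
σ = (2, 0, 1, 3): (-9) + (-9) + 11 + 29 = 22
σ = (2, 0, 3, 1): (-9) + (-9) + 3 + (-3) = -18
σ = (2, 1, 0, 3): (-9) + 0 + 26 + 29 = 46
σ = (2, 1, 3, 0): (-9) + 0 + 3 + (-8) = -14
σ = (2, 3, 0, 1): (-9) + 20 + 26 + (-3) = 34
σ = (2, 3, 1, 0): (-9) + 20 + 11 + (-8) = 14
σ = (3, 0, 1, 2): 8 + (-9) + 11 + 8 = 18
σ = (3, 0, 2, 1): 8 + (-9) + (-2) + (-3) = -6
σ = (3, 1, 0, 2): 8 + 0 + 26 + 8 = 42
σ = (3, 1, 2, 0): 8 + 0 + (-2) + (-8) = -2
σ = (3, 2, 0, 1): 8 + 10 + 26 + (-3) = 41
σ = (3, 2, 1, 0): 8 + 10 + 11 + (-8) = 21
Optimal value attained by: σ = (2, 0, 3, 1).
Answer: det⊕(A) = -18; verdict: NONSINGULAR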